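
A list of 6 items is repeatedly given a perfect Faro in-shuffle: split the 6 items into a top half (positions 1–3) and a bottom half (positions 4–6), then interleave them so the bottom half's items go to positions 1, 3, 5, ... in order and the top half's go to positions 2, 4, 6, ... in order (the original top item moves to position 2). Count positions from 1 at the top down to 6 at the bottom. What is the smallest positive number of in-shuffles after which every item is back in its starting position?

The in-shuffle permutes the 6 positions with cycle lengths [3, 3].
Every item is home exactly when every cycle has completed a whole number of laps, i.e. after lcm(3) = 3 in-shuffles.

3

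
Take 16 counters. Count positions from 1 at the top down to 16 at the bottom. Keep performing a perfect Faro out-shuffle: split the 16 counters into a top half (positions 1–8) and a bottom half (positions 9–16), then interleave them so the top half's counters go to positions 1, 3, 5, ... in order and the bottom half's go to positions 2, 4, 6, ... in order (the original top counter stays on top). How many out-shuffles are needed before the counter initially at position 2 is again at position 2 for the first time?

Follow position 2 under repeated out-shuffles:
2 → 3 → 5 → 9 → 2
It first returns after 4 out-shuffles.

4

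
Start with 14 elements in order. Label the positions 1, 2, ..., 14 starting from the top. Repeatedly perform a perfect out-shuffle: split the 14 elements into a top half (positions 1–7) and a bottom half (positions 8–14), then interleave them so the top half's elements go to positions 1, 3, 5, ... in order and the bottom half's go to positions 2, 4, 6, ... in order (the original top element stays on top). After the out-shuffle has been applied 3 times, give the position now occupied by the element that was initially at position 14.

14

Position 14 is a fixed point of every out-shuffle, so the element never moves.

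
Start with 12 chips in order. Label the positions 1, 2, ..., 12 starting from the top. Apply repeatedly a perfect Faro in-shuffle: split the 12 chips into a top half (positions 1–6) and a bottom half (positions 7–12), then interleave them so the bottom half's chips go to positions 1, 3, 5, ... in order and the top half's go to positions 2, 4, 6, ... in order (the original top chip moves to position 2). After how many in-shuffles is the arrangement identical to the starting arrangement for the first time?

The in-shuffle permutes the 12 positions with cycle lengths [12].
Every chip is home exactly when every cycle has completed a whole number of laps, i.e. after lcm(12) = 12 in-shuffles.

12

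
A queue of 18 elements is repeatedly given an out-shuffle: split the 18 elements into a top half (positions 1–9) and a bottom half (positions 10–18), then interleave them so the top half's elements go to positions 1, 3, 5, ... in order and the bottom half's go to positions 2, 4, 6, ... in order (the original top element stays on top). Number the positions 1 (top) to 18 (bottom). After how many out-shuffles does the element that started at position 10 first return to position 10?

Follow position 10 under repeated out-shuffles:
10 → 2 → 3 → 5 → 9 → 17 → 16 → 14 → 10
It first returns after 8 out-shuffles.

8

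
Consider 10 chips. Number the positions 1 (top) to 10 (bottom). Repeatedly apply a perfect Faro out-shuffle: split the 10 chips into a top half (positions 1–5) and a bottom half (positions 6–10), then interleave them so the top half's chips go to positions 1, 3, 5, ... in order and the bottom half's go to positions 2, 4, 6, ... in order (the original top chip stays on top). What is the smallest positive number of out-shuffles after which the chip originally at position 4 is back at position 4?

2

Follow position 4 under repeated out-shuffles:
4 → 7 → 4
It first returns after 2 out-shuffles.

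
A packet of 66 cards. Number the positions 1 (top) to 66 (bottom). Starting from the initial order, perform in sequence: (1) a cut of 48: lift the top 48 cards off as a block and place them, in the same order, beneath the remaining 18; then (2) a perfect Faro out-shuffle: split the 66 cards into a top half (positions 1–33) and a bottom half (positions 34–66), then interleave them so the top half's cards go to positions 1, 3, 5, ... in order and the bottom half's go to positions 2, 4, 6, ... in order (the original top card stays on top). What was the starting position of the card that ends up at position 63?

14

Undo the operations in reverse order, starting from position 63:
  undo op 2 (out-shuffle, from top half): 63 ← 32
  undo op 1 (cut 48): 32 ← 14
So the card at position 63 came from original position 14.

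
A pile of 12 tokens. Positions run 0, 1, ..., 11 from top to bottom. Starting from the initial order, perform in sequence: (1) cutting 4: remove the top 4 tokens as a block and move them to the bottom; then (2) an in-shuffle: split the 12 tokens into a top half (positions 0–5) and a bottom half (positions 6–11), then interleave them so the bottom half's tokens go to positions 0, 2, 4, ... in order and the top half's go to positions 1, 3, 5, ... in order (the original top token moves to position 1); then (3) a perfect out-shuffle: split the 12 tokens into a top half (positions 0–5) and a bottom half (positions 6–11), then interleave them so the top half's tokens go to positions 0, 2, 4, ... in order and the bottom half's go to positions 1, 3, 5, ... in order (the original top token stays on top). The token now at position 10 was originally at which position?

6

Undo the operations in reverse order, starting from position 10:
  undo op 3 (out-shuffle, from top half): 10 ← 5
  undo op 2 (in-shuffle, from top half): 5 ← 2
  undo op 1 (cut 4): 2 ← 6
So the token at position 10 came from original position 6.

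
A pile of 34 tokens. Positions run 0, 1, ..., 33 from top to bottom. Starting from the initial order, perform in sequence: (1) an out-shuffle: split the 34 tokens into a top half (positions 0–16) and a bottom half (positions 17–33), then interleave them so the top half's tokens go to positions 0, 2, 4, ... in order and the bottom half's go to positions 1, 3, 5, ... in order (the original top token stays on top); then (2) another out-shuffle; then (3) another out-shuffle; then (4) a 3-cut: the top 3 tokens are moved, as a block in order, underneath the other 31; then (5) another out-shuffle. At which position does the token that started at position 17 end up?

2

Track the token from position 17 forward through each operation:
  after op 1 (out-shuffle): 17 → 1
  after op 2 (out-shuffle): 1 → 2
  after op 3 (out-shuffle): 2 → 4
  after op 4 (cut 3): 4 → 1
  after op 5 (out-shuffle): 1 → 2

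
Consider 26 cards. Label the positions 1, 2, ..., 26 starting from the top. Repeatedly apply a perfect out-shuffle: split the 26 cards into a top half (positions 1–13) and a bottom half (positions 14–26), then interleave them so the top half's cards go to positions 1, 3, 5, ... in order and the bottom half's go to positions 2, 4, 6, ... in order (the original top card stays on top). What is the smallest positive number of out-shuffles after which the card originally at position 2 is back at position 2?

20

Follow position 2 under repeated out-shuffles:
2 → 3 → 5 → 9 → 17 → 8 → 15 → 4 → 7 → 13 → 25 → 24 → 22 → 18 → 10 → 19 → 12 → 23 → 20 → 14 → 2
It first returns after 20 out-shuffles.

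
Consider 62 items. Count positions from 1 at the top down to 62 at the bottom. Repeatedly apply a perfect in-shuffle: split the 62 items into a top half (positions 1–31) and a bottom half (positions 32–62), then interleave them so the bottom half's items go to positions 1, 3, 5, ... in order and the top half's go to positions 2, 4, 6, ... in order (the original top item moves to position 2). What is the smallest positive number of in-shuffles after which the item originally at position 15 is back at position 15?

Follow position 15 under repeated in-shuffles:
15 → 30 → 60 → 57 → 51 → 39 → 15
It first returns after 6 in-shuffles.

6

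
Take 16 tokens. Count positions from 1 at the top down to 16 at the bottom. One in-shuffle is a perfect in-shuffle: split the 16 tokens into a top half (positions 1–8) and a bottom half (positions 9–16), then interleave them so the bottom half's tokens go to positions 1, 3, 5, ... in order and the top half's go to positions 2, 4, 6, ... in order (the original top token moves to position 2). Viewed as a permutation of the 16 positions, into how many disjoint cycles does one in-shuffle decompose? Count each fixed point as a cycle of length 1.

2

Trace each unvisited position around until it returns:
(1 2 4 8 16 15 13 9) (3 6 12 7 14 11 5 10)
2 cycles in total.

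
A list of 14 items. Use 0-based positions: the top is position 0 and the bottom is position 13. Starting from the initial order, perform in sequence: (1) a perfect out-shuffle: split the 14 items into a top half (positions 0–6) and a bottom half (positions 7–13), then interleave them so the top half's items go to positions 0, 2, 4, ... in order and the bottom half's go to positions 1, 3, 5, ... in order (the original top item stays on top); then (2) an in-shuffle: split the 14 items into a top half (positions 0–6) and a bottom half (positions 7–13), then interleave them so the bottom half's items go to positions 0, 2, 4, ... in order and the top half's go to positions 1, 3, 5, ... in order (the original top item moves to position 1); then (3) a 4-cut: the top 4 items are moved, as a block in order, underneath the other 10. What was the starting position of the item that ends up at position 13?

7

Undo the operations in reverse order, starting from position 13:
  undo op 3 (cut 4): 13 ← 3
  undo op 2 (in-shuffle, from top half): 3 ← 1
  undo op 1 (out-shuffle, from bottom half): 1 ← 7
So the item at position 13 came from original position 7.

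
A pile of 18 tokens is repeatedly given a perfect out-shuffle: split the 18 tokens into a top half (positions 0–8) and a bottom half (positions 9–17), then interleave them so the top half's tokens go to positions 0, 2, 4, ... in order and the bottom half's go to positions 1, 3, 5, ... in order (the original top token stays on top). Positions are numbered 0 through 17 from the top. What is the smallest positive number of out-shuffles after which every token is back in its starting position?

The out-shuffle permutes the 18 positions with cycle lengths [1, 1, 8, 8].
Every token is home exactly when every cycle has completed a whole number of laps, i.e. after lcm(1, 8) = 8 out-shuffles.

8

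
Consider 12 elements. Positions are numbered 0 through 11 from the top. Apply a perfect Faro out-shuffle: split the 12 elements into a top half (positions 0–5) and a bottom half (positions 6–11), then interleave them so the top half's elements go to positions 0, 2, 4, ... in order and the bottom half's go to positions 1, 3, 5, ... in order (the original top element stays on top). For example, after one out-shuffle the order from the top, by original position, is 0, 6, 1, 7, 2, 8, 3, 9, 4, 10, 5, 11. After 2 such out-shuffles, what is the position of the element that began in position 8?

10

Track the element's position through each out-shuffle:
8 → 5 → 10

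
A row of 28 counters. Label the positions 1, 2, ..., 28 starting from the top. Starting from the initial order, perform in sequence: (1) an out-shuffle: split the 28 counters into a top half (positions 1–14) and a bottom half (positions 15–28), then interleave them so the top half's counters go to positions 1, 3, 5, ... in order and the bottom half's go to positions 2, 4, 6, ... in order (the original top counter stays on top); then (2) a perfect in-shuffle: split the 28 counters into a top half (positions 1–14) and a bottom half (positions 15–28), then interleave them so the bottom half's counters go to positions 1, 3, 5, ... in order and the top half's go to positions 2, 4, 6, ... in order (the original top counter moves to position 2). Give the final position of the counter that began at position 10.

9

Track the counter from position 10 forward through each operation:
  after op 1 (out-shuffle): 10 → 19
  after op 2 (in-shuffle): 19 → 9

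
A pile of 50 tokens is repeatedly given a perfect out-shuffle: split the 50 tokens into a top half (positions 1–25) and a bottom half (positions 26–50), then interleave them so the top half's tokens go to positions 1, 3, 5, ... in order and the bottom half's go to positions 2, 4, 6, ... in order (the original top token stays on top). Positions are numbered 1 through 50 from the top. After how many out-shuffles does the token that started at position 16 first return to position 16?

21

Follow position 16 under repeated out-shuffles:
16 → 31 → 12 → 23 → 45 → 40 → 30 → 10 → ... → 16 (length 21)
It first returns after 21 out-shuffles.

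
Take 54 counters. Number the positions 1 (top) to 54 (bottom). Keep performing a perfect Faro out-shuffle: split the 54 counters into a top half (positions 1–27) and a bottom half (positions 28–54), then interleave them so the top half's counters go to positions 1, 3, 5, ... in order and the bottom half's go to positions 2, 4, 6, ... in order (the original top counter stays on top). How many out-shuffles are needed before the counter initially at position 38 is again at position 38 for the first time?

Follow position 38 under repeated out-shuffles:
38 → 22 → 43 → 32 → 10 → 19 → 37 → 20 → ... → 38 (length 52)
It first returns after 52 out-shuffles.

52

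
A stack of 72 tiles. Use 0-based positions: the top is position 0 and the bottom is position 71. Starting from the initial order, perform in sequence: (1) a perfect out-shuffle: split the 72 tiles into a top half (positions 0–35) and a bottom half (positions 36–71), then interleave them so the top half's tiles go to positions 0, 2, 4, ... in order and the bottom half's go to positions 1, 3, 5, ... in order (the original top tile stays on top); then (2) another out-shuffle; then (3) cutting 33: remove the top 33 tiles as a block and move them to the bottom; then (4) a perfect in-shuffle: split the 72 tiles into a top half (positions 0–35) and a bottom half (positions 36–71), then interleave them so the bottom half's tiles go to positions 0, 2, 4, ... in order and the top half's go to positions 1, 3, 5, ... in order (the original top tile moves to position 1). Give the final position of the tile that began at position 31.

41

Track the tile from position 31 forward through each operation:
  after op 1 (out-shuffle): 31 → 62
  after op 2 (out-shuffle): 62 → 53
  after op 3 (cut 33): 53 → 20
  after op 4 (in-shuffle): 20 → 41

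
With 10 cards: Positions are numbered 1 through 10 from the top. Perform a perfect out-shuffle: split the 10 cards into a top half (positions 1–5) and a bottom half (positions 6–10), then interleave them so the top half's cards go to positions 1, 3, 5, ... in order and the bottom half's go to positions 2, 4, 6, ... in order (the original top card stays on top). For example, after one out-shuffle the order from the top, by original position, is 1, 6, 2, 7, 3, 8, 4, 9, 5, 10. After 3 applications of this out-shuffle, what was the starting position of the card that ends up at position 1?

1

Work backwards from position 1, undoing one out-shuffle at a time:
1 ← 1 ← 1 ← 1
So the card now at position 1 started at position 1.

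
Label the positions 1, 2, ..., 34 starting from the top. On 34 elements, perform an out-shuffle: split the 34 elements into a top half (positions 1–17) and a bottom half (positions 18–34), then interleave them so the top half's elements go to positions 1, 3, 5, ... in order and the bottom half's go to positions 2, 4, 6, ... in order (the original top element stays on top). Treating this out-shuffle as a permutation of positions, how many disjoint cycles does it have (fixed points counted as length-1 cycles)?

Trace each unvisited position around until it returns:
(1) (2 3 5 9 17 33 32 30 26 18) (4 7 13 25 16 31 28 22 10 19) (6 11 21 8 15 29 24 14 27 20) (12 23) (34)
6 cycles in total.

6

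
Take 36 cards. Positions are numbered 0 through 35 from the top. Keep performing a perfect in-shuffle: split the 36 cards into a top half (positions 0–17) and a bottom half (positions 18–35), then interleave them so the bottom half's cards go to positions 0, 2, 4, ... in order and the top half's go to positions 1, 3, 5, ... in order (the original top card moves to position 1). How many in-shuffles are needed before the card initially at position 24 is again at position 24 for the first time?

Follow position 24 under repeated in-shuffles:
24 → 12 → 25 → 14 → 29 → 22 → 8 → 17 → ... → 24 (length 36)
It first returns after 36 in-shuffles.

36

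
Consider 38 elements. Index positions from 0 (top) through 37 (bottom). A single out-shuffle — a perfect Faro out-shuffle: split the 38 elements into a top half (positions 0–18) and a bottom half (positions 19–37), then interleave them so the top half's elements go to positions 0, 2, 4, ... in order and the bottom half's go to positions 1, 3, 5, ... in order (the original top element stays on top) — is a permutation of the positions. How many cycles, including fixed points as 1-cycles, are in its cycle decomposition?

3

Trace each unvisited position around until it returns:
(0) (1 2 4 8 16 32 ... len 36) (37)
3 cycles in total.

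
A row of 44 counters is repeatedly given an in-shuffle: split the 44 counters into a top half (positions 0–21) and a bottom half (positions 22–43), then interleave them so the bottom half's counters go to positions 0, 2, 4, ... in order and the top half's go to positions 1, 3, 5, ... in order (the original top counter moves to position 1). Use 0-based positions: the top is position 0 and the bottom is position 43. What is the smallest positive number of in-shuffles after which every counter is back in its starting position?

The in-shuffle permutes the 44 positions with cycle lengths [2, 4, 4, 4, 6, 12, 12].
Every counter is home exactly when every cycle has completed a whole number of laps, i.e. after lcm(2, 4, 6, 12) = 12 in-shuffles.

12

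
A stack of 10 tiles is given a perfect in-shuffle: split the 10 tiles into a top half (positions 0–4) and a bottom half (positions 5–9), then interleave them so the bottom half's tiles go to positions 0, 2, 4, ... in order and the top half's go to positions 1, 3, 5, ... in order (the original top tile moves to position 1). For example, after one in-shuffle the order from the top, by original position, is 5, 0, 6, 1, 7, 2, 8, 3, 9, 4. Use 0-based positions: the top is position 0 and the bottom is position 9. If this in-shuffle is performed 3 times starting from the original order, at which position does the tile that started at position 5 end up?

Track the tile's position through each in-shuffle:
5 → 0 → 1 → 3

3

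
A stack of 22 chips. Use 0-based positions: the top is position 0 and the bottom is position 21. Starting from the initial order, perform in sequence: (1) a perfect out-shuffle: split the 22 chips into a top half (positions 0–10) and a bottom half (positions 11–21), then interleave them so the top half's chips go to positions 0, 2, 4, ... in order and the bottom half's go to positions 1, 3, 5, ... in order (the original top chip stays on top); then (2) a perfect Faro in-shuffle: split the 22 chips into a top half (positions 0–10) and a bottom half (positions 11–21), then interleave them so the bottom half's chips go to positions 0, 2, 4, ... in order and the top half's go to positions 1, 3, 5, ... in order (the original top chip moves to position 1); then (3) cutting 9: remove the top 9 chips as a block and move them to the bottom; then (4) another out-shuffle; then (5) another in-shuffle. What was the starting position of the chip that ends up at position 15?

0

Undo the operations in reverse order, starting from position 15:
  undo op 5 (in-shuffle, from top half): 15 ← 7
  undo op 4 (out-shuffle, from bottom half): 7 ← 14
  undo op 3 (cut 9): 14 ← 1
  undo op 2 (in-shuffle, from top half): 1 ← 0
  undo op 1 (out-shuffle, from top half): 0 ← 0
So the chip at position 15 came from original position 0.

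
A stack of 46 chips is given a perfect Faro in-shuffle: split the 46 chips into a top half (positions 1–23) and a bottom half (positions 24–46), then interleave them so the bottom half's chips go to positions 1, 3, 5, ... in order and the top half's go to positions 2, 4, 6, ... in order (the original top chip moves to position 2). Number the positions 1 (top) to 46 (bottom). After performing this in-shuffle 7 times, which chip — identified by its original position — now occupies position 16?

Work backwards from position 16, undoing one in-shuffle at a time:
16 ← 8 ← 4 ← 2 ← 1 ← 24 ← 12 ← 6
So the chip now at position 16 started at position 6.

6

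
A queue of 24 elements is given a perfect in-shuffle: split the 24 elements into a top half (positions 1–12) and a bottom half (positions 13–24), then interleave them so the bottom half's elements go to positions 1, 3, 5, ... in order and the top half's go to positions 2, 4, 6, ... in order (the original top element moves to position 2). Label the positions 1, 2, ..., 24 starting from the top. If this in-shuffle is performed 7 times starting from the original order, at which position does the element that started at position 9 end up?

Track the element's position through each in-shuffle:
9 → 18 → 11 → 22 → 19 → 13 → 1 → 2

2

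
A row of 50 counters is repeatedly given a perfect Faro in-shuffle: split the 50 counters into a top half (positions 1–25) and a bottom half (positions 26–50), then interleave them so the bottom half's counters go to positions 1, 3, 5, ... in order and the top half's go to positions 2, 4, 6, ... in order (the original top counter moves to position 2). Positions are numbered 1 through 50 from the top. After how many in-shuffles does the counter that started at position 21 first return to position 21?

8

Follow position 21 under repeated in-shuffles:
21 → 42 → 33 → 15 → 30 → 9 → 18 → 36 → 21
It first returns after 8 in-shuffles.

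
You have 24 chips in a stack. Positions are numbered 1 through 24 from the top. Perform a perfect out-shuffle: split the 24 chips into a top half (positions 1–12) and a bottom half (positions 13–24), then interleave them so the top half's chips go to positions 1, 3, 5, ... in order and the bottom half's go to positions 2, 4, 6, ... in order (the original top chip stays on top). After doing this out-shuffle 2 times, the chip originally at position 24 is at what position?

Position 24 is a fixed point of every out-shuffle, so the chip never moves.

24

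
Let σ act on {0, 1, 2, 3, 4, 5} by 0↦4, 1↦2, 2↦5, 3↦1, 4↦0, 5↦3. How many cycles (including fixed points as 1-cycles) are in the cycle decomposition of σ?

2

Cycle decomposition: (0 4) (1 2 5 3).
2 cycles.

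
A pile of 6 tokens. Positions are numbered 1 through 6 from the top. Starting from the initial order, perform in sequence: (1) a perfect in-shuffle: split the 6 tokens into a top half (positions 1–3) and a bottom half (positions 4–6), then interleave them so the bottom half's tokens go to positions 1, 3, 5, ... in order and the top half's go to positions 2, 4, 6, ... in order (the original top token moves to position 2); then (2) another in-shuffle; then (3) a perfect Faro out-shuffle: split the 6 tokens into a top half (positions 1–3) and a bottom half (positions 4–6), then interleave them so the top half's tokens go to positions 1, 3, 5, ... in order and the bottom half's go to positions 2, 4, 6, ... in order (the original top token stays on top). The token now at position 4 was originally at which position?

3

Undo the operations in reverse order, starting from position 4:
  undo op 3 (out-shuffle, from bottom half): 4 ← 5
  undo op 2 (in-shuffle, from bottom half): 5 ← 6
  undo op 1 (in-shuffle, from top half): 6 ← 3
So the token at position 4 came from original position 3.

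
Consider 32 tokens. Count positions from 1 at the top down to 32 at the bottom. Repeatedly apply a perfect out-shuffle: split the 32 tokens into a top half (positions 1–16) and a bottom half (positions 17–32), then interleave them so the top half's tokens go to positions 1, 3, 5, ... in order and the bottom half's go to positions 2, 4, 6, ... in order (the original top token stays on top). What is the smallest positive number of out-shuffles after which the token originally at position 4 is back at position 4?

5

Follow position 4 under repeated out-shuffles:
4 → 7 → 13 → 25 → 18 → 4
It first returns after 5 out-shuffles.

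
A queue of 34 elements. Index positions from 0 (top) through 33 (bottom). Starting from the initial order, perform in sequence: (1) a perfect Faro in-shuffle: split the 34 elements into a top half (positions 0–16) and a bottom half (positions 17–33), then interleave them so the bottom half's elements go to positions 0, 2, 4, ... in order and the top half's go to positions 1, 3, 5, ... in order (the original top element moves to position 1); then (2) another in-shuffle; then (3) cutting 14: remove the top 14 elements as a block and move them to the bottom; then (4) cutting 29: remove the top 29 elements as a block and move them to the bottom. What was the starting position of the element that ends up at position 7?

Undo the operations in reverse order, starting from position 7:
  undo op 4 (cut 29): 7 ← 2
  undo op 3 (cut 14): 2 ← 16
  undo op 2 (in-shuffle, from bottom half): 16 ← 25
  undo op 1 (in-shuffle, from top half): 25 ← 12
So the element at position 7 came from original position 12.

12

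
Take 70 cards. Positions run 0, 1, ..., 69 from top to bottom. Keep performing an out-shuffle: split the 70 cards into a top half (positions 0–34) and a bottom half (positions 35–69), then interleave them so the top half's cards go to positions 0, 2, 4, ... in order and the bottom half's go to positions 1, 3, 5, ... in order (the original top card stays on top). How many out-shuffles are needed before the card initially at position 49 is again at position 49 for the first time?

Follow position 49 under repeated out-shuffles:
49 → 29 → 58 → 47 → 25 → 50 → 31 → 62 → ... → 49 (length 22)
It first returns after 22 out-shuffles.

22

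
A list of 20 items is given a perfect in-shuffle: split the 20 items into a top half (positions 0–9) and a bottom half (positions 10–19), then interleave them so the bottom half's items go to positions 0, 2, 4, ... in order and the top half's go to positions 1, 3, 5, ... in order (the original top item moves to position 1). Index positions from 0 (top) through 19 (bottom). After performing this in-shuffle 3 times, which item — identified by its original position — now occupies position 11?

11

Work backwards from position 11, undoing one in-shuffle at a time:
11 ← 5 ← 2 ← 11
So the item now at position 11 started at position 11.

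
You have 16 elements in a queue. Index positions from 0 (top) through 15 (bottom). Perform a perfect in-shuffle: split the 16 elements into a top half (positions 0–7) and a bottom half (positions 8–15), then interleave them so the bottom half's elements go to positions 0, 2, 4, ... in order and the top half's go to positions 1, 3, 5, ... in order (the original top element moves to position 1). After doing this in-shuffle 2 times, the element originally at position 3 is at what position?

15

Track the element's position through each in-shuffle:
3 → 7 → 15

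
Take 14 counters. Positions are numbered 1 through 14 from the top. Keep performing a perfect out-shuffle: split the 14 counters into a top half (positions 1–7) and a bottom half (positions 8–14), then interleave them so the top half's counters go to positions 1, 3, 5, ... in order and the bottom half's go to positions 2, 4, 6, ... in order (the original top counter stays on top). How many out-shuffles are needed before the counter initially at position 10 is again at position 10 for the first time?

12

Follow position 10 under repeated out-shuffles:
10 → 6 → 11 → 8 → 2 → 3 → 5 → 9 → 4 → 7 → 13 → 12 → 10
It first returns after 12 out-shuffles.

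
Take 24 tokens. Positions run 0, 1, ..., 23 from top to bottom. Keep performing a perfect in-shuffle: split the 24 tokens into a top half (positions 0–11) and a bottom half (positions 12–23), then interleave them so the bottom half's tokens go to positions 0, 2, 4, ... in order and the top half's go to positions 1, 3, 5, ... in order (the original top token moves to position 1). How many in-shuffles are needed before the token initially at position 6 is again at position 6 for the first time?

Follow position 6 under repeated in-shuffles:
6 → 13 → 2 → 5 → 11 → 23 → 22 → 20 → 16 → 8 → 17 → 10 → 21 → 18 → 12 → 0 → 1 → 3 → 7 → 15 → 6
It first returns after 20 in-shuffles.

20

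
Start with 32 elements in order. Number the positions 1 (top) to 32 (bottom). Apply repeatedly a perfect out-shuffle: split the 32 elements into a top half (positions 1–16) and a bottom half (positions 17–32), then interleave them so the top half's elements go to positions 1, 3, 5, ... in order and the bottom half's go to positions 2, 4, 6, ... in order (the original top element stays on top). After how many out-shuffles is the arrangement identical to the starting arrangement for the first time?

The out-shuffle permutes the 32 positions with cycle lengths [1, 1, 5, 5, 5, 5, 5, 5].
Every element is home exactly when every cycle has completed a whole number of laps, i.e. after lcm(1, 5) = 5 out-shuffles.

5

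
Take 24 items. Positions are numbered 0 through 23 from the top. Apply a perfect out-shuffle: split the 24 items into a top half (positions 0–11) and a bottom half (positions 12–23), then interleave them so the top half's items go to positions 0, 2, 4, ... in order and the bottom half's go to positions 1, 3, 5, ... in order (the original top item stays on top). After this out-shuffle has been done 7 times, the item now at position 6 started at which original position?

4

Work backwards from position 6, undoing one out-shuffle at a time:
6 ← 3 ← 13 ← 18 ← 9 ← 16 ← 8 ← 4
So the item now at position 6 started at position 4.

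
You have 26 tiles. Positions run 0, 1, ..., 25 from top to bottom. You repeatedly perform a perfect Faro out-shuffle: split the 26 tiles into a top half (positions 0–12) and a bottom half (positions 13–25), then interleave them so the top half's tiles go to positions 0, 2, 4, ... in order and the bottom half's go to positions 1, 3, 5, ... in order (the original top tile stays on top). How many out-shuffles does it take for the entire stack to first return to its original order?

The out-shuffle permutes the 26 positions with cycle lengths [1, 1, 4, 20].
Every tile is home exactly when every cycle has completed a whole number of laps, i.e. after lcm(1, 4, 20) = 20 out-shuffles.

20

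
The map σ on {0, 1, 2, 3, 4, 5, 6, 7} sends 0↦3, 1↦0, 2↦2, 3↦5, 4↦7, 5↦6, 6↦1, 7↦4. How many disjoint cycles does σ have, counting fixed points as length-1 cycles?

Cycle decomposition: (0 3 5 6 1) (2) (4 7).
3 cycles.

3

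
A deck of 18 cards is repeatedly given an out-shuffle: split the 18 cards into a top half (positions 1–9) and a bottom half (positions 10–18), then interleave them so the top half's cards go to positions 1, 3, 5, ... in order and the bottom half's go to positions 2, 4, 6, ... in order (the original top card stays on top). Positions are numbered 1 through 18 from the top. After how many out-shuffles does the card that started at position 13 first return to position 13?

8

Follow position 13 under repeated out-shuffles:
13 → 8 → 15 → 12 → 6 → 11 → 4 → 7 → 13
It first returns after 8 out-shuffles.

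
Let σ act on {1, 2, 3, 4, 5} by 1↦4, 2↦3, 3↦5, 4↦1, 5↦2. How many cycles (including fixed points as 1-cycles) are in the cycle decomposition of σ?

Cycle decomposition: (1 4) (2 3 5).
2 cycles.

2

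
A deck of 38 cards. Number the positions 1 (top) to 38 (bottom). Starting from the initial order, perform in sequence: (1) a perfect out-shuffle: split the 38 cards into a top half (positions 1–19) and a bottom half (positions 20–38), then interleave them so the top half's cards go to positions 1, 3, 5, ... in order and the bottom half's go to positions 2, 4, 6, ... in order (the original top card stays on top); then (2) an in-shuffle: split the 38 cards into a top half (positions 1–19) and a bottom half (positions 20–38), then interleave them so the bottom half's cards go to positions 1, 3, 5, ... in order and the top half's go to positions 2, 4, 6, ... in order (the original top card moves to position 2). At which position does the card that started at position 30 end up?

Track the card from position 30 forward through each operation:
  after op 1 (out-shuffle): 30 → 22
  after op 2 (in-shuffle): 22 → 5

5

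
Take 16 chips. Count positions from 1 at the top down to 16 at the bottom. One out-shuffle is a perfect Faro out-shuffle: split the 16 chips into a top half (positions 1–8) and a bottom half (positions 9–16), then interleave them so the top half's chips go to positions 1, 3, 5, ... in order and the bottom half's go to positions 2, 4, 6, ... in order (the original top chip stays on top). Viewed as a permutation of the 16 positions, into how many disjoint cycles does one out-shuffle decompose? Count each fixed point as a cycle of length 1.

Trace each unvisited position around until it returns:
(1) (2 3 5 9) (4 7 13 10) (6 11) (8 15 14 12) (16)
6 cycles in total.

6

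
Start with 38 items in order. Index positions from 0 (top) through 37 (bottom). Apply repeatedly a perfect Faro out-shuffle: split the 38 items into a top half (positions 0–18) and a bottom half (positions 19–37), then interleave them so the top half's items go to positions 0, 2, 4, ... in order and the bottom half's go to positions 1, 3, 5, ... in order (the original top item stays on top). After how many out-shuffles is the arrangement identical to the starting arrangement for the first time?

36

The out-shuffle permutes the 38 positions with cycle lengths [1, 1, 36].
Every item is home exactly when every cycle has completed a whole number of laps, i.e. after lcm(1, 36) = 36 out-shuffles.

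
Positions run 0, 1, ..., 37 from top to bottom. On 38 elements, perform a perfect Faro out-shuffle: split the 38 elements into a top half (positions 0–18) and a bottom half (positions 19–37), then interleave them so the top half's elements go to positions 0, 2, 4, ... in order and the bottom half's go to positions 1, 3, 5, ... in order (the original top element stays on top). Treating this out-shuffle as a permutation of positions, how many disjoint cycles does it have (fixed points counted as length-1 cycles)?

3

Trace each unvisited position around until it returns:
(0) (1 2 4 8 16 32 ... len 36) (37)
3 cycles in total.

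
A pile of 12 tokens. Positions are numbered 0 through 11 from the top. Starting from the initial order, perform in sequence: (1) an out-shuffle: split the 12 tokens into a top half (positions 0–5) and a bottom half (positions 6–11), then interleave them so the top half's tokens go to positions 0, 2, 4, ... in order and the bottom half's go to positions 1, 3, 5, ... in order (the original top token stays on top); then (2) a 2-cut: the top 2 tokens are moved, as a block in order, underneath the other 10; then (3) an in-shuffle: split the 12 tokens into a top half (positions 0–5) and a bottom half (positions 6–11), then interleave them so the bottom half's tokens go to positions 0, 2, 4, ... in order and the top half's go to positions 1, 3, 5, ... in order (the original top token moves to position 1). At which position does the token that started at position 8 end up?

Track the token from position 8 forward through each operation:
  after op 1 (out-shuffle): 8 → 5
  after op 2 (cut 2): 5 → 3
  after op 3 (in-shuffle): 3 → 7

7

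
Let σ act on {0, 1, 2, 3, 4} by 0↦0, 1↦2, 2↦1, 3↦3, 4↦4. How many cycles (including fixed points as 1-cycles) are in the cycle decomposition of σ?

Cycle decomposition: (0) (1 2) (3) (4).
4 cycles.

4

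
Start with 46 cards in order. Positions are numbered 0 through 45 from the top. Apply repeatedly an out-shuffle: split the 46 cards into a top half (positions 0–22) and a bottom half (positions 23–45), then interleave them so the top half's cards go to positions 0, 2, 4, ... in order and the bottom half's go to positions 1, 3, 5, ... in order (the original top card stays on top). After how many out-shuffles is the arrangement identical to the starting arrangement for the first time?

12

The out-shuffle permutes the 46 positions with cycle lengths [1, 1, 2, 4, 4, 4, 6, 12, 12].
Every card is home exactly when every cycle has completed a whole number of laps, i.e. after lcm(1, 2, 4, 6, 12) = 12 out-shuffles.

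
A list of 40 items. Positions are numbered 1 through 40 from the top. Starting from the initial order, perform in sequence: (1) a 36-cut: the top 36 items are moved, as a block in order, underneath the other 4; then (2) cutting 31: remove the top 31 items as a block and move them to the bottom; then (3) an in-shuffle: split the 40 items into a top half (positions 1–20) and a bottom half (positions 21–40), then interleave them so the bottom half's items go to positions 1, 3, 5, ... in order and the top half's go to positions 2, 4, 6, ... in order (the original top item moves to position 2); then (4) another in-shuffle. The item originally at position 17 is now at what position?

38

Track the item from position 17 forward through each operation:
  after op 1 (cut 36): 17 → 21
  after op 2 (cut 31): 21 → 30
  after op 3 (in-shuffle): 30 → 19
  after op 4 (in-shuffle): 19 → 38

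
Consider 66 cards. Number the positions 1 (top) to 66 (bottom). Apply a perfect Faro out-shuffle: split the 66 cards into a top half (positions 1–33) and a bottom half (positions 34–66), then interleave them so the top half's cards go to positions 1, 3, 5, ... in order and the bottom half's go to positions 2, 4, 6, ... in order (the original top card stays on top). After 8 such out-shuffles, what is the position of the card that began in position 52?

57

Track the card's position through each out-shuffle:
52 → 38 → 10 → 19 → 37 → 8 → 15 → 29 → 57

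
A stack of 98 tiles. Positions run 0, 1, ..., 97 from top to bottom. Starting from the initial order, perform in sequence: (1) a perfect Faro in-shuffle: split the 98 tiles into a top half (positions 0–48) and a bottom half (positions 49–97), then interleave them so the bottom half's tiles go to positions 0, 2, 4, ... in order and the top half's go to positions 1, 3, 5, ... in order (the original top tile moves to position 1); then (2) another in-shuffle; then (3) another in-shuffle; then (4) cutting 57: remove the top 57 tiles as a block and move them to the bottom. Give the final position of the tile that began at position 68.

97

Track the tile from position 68 forward through each operation:
  after op 1 (in-shuffle): 68 → 38
  after op 2 (in-shuffle): 38 → 77
  after op 3 (in-shuffle): 77 → 56
  after op 4 (cut 57): 56 → 97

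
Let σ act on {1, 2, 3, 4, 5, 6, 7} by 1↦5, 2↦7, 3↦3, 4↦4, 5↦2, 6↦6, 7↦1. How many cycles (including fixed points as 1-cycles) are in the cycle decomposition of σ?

Cycle decomposition: (1 5 2 7) (3) (4) (6).
4 cycles.

4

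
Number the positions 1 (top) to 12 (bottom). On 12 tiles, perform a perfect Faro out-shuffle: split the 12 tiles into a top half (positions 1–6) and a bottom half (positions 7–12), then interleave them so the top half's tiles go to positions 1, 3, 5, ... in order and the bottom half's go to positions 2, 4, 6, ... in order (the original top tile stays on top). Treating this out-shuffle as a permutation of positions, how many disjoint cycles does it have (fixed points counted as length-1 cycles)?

Trace each unvisited position around until it returns:
(1) (2 3 5 9 6 11 10 8 4 7) (12)
3 cycles in total.

3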